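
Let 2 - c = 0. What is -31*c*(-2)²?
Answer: -248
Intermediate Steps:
c = 2 (c = 2 - 1*0 = 2 + 0 = 2)
-31*c*(-2)² = -31*2*(-2)² = -62*4 = -248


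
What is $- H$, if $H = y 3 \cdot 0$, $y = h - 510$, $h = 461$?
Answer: $0$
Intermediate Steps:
$y = -49$ ($y = 461 - 510 = -49$)
$H = 0$ ($H = - 49 \cdot 3 \cdot 0 = \left(-49\right) 0 = 0$)
$- H = \left(-1\right) 0 = 0$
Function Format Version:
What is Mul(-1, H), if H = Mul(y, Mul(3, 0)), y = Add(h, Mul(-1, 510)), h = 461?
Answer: 0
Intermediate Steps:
y = -49 (y = Add(461, Mul(-1, 510)) = Add(461, -510) = -49)
H = 0 (H = Mul(-49, Mul(3, 0)) = Mul(-49, 0) = 0)
Mul(-1, H) = Mul(-1, 0) = 0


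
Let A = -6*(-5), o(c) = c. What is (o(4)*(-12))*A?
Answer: -1440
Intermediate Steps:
A = 30 (A = -2*(-15) = 30)
(o(4)*(-12))*A = (4*(-12))*30 = -48*30 = -1440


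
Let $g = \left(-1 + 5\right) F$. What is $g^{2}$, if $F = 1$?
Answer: $16$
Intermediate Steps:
$g = 4$ ($g = \left(-1 + 5\right) 1 = 4 \cdot 1 = 4$)
$g^{2} = 4^{2} = 16$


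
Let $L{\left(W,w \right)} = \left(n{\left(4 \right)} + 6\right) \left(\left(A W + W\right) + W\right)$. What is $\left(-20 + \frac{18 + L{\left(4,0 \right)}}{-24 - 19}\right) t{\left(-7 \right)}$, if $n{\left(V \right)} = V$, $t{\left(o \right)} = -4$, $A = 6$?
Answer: $\frac{4792}{43} \approx 111.44$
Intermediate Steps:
$L{\left(W,w \right)} = 80 W$ ($L{\left(W,w \right)} = \left(4 + 6\right) \left(\left(6 W + W\right) + W\right) = 10 \left(7 W + W\right) = 10 \cdot 8 W = 80 W$)
$\left(-20 + \frac{18 + L{\left(4,0 \right)}}{-24 - 19}\right) t{\left(-7 \right)} = \left(-20 + \frac{18 + 80 \cdot 4}{-24 - 19}\right) \left(-4\right) = \left(-20 + \frac{18 + 320}{-43}\right) \left(-4\right) = \left(-20 + 338 \left(- \frac{1}{43}\right)\right) \left(-4\right) = \left(-20 - \frac{338}{43}\right) \left(-4\right) = \left(- \frac{1198}{43}\right) \left(-4\right) = \frac{4792}{43}$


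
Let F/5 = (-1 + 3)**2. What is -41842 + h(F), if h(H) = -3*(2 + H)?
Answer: -41908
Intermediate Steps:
F = 20 (F = 5*(-1 + 3)**2 = 5*2**2 = 5*4 = 20)
h(H) = -6 - 3*H
-41842 + h(F) = -41842 + (-6 - 3*20) = -41842 + (-6 - 60) = -41842 - 66 = -41908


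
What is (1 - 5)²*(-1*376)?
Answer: -6016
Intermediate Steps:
(1 - 5)²*(-1*376) = (-4)²*(-376) = 16*(-376) = -6016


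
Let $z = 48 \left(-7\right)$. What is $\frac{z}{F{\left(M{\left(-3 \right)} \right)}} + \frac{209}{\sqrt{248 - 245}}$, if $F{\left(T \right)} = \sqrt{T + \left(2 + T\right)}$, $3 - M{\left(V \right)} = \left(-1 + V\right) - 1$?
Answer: $- 56 \sqrt{2} + \frac{209 \sqrt{3}}{3} \approx 41.47$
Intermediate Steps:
$M{\left(V \right)} = 5 - V$ ($M{\left(V \right)} = 3 - \left(\left(-1 + V\right) - 1\right) = 3 - \left(-2 + V\right) = 5 - V$)
$z = -336$
$F{\left(T \right)} = \sqrt{2 + 2 T}$
$\frac{z}{F{\left(M{\left(-3 \right)} \right)}} + \frac{209}{\sqrt{248 - 245}} = - \frac{336}{\sqrt{2 + 2 \left(5 - -3\right)}} + \frac{209}{\sqrt{248 - 245}} = - \frac{336}{\sqrt{2 + 2 \left(5 + 3\right)}} + \frac{209}{\sqrt{3}} = - \frac{336}{\sqrt{2 + 2 \cdot 8}} + 209 \frac{\sqrt{3}}{3} = - \frac{336}{\sqrt{2 + 16}} + \frac{209 \sqrt{3}}{3} = - \frac{336}{\sqrt{18}} + \frac{209 \sqrt{3}}{3} = - \frac{336}{3 \sqrt{2}} + \frac{209 \sqrt{3}}{3} = - 336 \frac{\sqrt{2}}{6} + \frac{209 \sqrt{3}}{3} = - 56 \sqrt{2} + \frac{209 \sqrt{3}}{3}$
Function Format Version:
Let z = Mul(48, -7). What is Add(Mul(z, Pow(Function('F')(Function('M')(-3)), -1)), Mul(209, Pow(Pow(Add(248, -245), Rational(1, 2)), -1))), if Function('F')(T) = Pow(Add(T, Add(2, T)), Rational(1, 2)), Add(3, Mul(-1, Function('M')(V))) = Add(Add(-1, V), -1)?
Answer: Add(Mul(-56, Pow(2, Rational(1, 2))), Mul(Rational(209, 3), Pow(3, Rational(1, 2)))) ≈ 41.470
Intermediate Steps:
Function('M')(V) = Add(5, Mul(-1, V)) (Function('M')(V) = Add(3, Mul(-1, Add(Add(-1, V), -1))) = Add(3, Mul(-1, Add(-2, V))) = Add(3, Add(2, Mul(-1, V))) = Add(5, Mul(-1, V)))
z = -336
Function('F')(T) = Pow(Add(2, Mul(2, T)), Rational(1, 2))
Add(Mul(z, Pow(Function('F')(Function('M')(-3)), -1)), Mul(209, Pow(Pow(Add(248, -245), Rational(1, 2)), -1))) = Add(Mul(-336, Pow(Pow(Add(2, Mul(2, Add(5, Mul(-1, -3)))), Rational(1, 2)), -1)), Mul(209, Pow(Pow(Add(248, -245), Rational(1, 2)), -1))) = Add(Mul(-336, Pow(Pow(Add(2, Mul(2, Add(5, 3))), Rational(1, 2)), -1)), Mul(209, Pow(Pow(3, Rational(1, 2)), -1))) = Add(Mul(-336, Pow(Pow(Add(2, Mul(2, 8)), Rational(1, 2)), -1)), Mul(209, Mul(Rational(1, 3), Pow(3, Rational(1, 2))))) = Add(Mul(-336, Pow(Pow(Add(2, 16), Rational(1, 2)), -1)), Mul(Rational(209, 3), Pow(3, Rational(1, 2)))) = Add(Mul(-336, Pow(Pow(18, Rational(1, 2)), -1)), Mul(Rational(209, 3), Pow(3, Rational(1, 2)))) = Add(Mul(-336, Pow(Mul(3, Pow(2, Rational(1, 2))), -1)), Mul(Rational(209, 3), Pow(3, Rational(1, 2)))) = Add(Mul(-336, Mul(Rational(1, 6), Pow(2, Rational(1, 2)))), Mul(Rational(209, 3), Pow(3, Rational(1, 2)))) = Add(Mul(-56, Pow(2, Rational(1, 2))), Mul(Rational(209, 3), Pow(3, Rational(1, 2))))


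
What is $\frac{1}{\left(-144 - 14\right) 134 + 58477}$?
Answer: $\frac{1}{37305} \approx 2.6806 \cdot 10^{-5}$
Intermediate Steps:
$\frac{1}{\left(-144 - 14\right) 134 + 58477} = \frac{1}{\left(-158\right) 134 + 58477} = \frac{1}{-21172 + 58477} = \frac{1}{37305}$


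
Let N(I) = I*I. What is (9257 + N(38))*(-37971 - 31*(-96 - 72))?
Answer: -350596863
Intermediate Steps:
N(I) = I²
(9257 + N(38))*(-37971 - 31*(-96 - 72)) = (9257 + 38²)*(-37971 - 31*(-96 - 72)) = (9257 + 1444)*(-37971 - 31*(-168)) = 10701*(-37971 + 5208) = 10701*(-32763) = -350596863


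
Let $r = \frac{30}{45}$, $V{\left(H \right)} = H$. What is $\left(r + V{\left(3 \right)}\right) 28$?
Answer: $\frac{308}{3} \approx 102.67$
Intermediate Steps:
$r = \frac{2}{3}$ ($r = 30 \cdot \frac{1}{45} = \frac{2}{3} \approx 0.66667$)
$\left(r + V{\left(3 \right)}\right) 28 = \left(\frac{2}{3} + 3\right) 28 = \frac{11}{3} \cdot 28 = \frac{308}{3}$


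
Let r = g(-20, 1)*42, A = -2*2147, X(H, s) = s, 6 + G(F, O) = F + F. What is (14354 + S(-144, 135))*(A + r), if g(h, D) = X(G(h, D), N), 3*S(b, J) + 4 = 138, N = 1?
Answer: -183669392/3 ≈ -6.1223e+7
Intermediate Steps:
G(F, O) = -6 + 2*F (G(F, O) = -6 + (F + F) = -6 + 2*F)
S(b, J) = 134/3 (S(b, J) = -4/3 + (⅓)*138 = -4/3 + 46 = 134/3)
g(h, D) = 1
A = -4294
r = 42 (r = 1*42 = 42)
(14354 + S(-144, 135))*(A + r) = (14354 + 134/3)*(-4294 + 42) = (43196/3)*(-4252) = -183669392/3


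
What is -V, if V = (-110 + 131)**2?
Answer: -441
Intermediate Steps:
V = 441 (V = 21**2 = 441)
-V = -1*441 = -441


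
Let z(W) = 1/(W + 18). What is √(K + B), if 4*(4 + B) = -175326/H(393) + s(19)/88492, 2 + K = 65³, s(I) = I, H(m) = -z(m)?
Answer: √143220986366766729/88492 ≈ 4276.6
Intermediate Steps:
z(W) = 1/(18 + W)
H(m) = -1/(18 + m)
K = 274623 (K = -2 + 65³ = -2 + 274625 = 274623)
B = 6376642373259/353968 (B = -4 + (-175326/((-1/(18 + 393))) + 19/88492)/4 = -4 + (-175326/((-1/411)) + 19*(1/88492))/4 = -4 + (-175326/((-1*1/411)) + 19/88492)/4 = -4 + (-175326/(-1/411) + 19/88492)/4 = -4 + (-175326*(-411) + 19/88492)/4 = -4 + (72058986 + 19/88492)/4 = -4 + (¼)*(6376643789131/88492) = -4 + 6376643789131/353968 = 6376642373259/353968 ≈ 1.8015e+7)
√(K + B) = √(274623 + 6376642373259/353968) = √(6473850127323/353968) = √143220986366766729/88492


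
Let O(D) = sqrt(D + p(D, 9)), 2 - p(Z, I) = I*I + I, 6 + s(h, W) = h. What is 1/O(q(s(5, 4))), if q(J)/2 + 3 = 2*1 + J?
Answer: -I*sqrt(23)/46 ≈ -0.10426*I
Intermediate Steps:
s(h, W) = -6 + h
q(J) = -2 + 2*J (q(J) = -6 + 2*(2*1 + J) = -6 + 2*(2 + J) = -6 + (4 + 2*J) = -2 + 2*J)
p(Z, I) = 2 - I - I**2 (p(Z, I) = 2 - (I*I + I) = 2 - (I**2 + I) = 2 - (I + I**2) = 2 + (-I - I**2) = 2 - I - I**2)
O(D) = sqrt(-88 + D) (O(D) = sqrt(D + (2 - 1*9 - 1*9**2)) = sqrt(D + (2 - 9 - 1*81)) = sqrt(D + (2 - 9 - 81)) = sqrt(D - 88) = sqrt(-88 + D))
1/O(q(s(5, 4))) = 1/(sqrt(-88 + (-2 + 2*(-6 + 5)))) = 1/(sqrt(-88 + (-2 + 2*(-1)))) = 1/(sqrt(-88 + (-2 - 2))) = 1/(sqrt(-88 - 4)) = 1/(sqrt(-92)) = 1/(2*I*sqrt(23)) = -I*sqrt(23)/46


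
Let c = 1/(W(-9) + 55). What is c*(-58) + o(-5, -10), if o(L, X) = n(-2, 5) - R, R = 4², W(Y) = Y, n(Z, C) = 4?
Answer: -305/23 ≈ -13.261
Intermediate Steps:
R = 16
o(L, X) = -12 (o(L, X) = 4 - 1*16 = 4 - 16 = -12)
c = 1/46 (c = 1/(-9 + 55) = 1/46 ≈ 0.021739)
c*(-58) + o(-5, -10) = (1/46)*(-58) - 12 = -29/23 - 12 = -305/23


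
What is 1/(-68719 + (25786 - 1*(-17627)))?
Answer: -1/25306 ≈ -3.9516e-5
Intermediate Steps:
1/(-68719 + (25786 - 1*(-17627))) = 1/(-68719 + (25786 + 17627)) = 1/(-68719 + 43413) = 1/(-25306) = -1/25306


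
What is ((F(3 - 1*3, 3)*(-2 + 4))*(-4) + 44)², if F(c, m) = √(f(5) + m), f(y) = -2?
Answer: 1296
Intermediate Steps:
F(c, m) = √(-2 + m)
((F(3 - 1*3, 3)*(-2 + 4))*(-4) + 44)² = ((√(-2 + 3)*(-2 + 4))*(-4) + 44)² = ((√1*2)*(-4) + 44)² = ((1*2)*(-4) + 44)² = (2*(-4) + 44)² = (-8 + 44)² = 36² = 1296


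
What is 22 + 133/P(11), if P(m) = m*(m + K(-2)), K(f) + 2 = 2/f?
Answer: 2069/88 ≈ 23.511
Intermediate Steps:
K(f) = -2 + 2/f
P(m) = m*(-3 + m) (P(m) = m*(m + (-2 + 2/(-2))) = m*(m + (-2 + 2*(-½))) = m*(m + (-2 - 1)) = m*(m - 3) = m*(-3 + m))
22 + 133/P(11) = 22 + 133/(11*(-3 + 11)) = 22 + 133/(11*8) = 22 + 133/88 = 2069/88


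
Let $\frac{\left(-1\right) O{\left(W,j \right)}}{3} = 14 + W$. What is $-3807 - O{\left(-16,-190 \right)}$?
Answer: $-3813$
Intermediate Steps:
$O{\left(W,j \right)} = -42 - 3 W$ ($O{\left(W,j \right)} = - 3 \left(14 + W\right) = -42 - 3 W$)
$-3807 - O{\left(-16,-190 \right)} = -3807 - \left(-42 - -48\right) = -3807 - \left(-42 + 48\right) = -3807 - 6 = -3813$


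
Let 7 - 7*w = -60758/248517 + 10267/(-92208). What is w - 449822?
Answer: -3435920665205509/7638418512 ≈ -4.4982e+5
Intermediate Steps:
w = 8026699355/7638418512 (w = 1 - (-60758/248517 + 10267/(-92208))/7 = 1 - (-60758*1/248517 + 10267*(-1/92208))/7 = 1 - (-60758/248517 - 10267/92208)/7 = 1 - ⅐*(-2717965901/7638418512) = 1 + 388280843/7638418512 = 8026699355/7638418512 ≈ 1.0508)
w - 449822 = 8026699355/7638418512 - 449822 = -3435920665205509/7638418512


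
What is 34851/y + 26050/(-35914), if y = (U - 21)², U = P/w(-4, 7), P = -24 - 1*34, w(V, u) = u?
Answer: 30117775318/754642925 ≈ 39.910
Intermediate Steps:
P = -58 (P = -24 - 34 = -58)
U = -58/7 ≈ -8.2857
y = 42025/49 (y = (-58/7 - 21)² = (-205/7)² = 42025/49 ≈ 857.65)
34851/y + 26050/(-35914) = 34851/(42025/49) + 26050/(-35914) = 34851*(49/42025) + 26050*(-1/35914) = 1707699/42025 - 13025/17957 = 30117775318/754642925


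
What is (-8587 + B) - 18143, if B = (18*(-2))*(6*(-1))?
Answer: -26514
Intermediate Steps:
B = 216 (B = -36*(-6) = 216)
(-8587 + B) - 18143 = (-8587 + 216) - 18143 = -8371 - 18143 = -26514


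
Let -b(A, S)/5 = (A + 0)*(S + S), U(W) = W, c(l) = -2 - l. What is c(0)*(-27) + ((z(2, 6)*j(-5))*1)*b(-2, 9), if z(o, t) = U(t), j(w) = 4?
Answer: 4374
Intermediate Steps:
z(o, t) = t
b(A, S) = -10*A*S (b(A, S) = -5*(A + 0)*(S + S) = -5*A*2*S = -10*A*S)
c(0)*(-27) + ((z(2, 6)*j(-5))*1)*b(-2, 9) = (-2 - 1*0)*(-27) + ((6*4)*1)*(-10*(-2)*9) = (-2 + 0)*(-27) + (24*1)*180 = -2*(-27) + 24*180 = 54 + 4320 = 4374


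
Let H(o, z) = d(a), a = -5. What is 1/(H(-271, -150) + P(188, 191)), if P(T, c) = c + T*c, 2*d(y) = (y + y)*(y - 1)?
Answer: 1/36129 ≈ 2.7679e-5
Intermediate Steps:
d(y) = y*(-1 + y) (d(y) = ((y + y)*(y - 1))/2 = ((2*y)*(-1 + y))/2 = (2*y*(-1 + y))/2 = y*(-1 + y))
H(o, z) = 30 (H(o, z) = -5*(-1 - 5) = -5*(-6) = 30)
1/(H(-271, -150) + P(188, 191)) = 1/(30 + 191*(1 + 188)) = 1/(30 + 191*189) = 1/(30 + 36099) = 1/36129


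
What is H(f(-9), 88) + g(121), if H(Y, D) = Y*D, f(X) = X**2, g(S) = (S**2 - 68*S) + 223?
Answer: 13764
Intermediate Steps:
g(S) = 223 + S**2 - 68*S
H(Y, D) = D*Y
H(f(-9), 88) + g(121) = 88*(-9)**2 + (223 + 121**2 - 68*121) = 88*81 + (223 + 14641 - 8228) = 7128 + 6636 = 13764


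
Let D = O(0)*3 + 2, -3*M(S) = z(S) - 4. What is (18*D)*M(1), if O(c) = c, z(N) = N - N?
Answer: 48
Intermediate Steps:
z(N) = 0
M(S) = 4/3 (M(S) = -(0 - 4)/3 = -⅓*(-4) = 4/3)
D = 2 (D = 0*3 + 2 = 0 + 2 = 2)
(18*D)*M(1) = (18*2)*(4/3) = 36*(4/3) = 48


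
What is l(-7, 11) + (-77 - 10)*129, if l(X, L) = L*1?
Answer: -11212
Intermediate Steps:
l(X, L) = L
l(-7, 11) + (-77 - 10)*129 = 11 + (-77 - 10)*129 = 11 - 87*129 = 11 - 11223 = -11212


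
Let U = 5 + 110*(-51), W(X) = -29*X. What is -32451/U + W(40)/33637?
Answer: 1085052487/188535385 ≈ 5.7552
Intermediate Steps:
U = -5605 (U = 5 - 5610 = -5605)
-32451/U + W(40)/33637 = -32451/(-5605) - 29*40/33637 = -32451*(-1/5605) - 1160*1/33637 = 32451/5605 - 1160/33637 = 1085052487/188535385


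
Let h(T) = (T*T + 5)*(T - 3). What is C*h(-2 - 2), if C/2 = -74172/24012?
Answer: 605738/667 ≈ 908.15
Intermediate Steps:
h(T) = (-3 + T)*(5 + T²) (h(T) = (T² + 5)*(-3 + T) = (5 + T²)*(-3 + T) = (-3 + T)*(5 + T²))
C = -12362/2001 (C = 2*(-74172/24012) = 2*(-74172*1/24012) = 2*(-6181/2001) = -12362/2001 ≈ -6.1779)
C*h(-2 - 2) = -12362*(-15 + (-2 - 2)³ - 3*(-2 - 2)² + 5*(-2 - 2))/2001 = -12362*(-15 + (-4)³ - 3*(-4)² + 5*(-4))/2001 = -12362*(-15 - 64 - 3*16 - 20)/2001 = -12362*(-15 - 64 - 48 - 20)/2001 = -12362/2001*(-147) = 605738/667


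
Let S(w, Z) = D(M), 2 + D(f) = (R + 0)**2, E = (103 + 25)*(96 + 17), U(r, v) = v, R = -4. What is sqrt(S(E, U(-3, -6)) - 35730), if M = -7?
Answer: 2*I*sqrt(8929) ≈ 188.99*I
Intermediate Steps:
E = 14464 (E = 128*113 = 14464)
D(f) = 14 (D(f) = -2 + (-4 + 0)**2 = -2 + (-4)**2 = -2 + 16 = 14)
S(w, Z) = 14
sqrt(S(E, U(-3, -6)) - 35730) = sqrt(14 - 35730) = sqrt(-35716) = 2*I*sqrt(8929)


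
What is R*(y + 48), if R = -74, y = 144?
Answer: -14208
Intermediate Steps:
R*(y + 48) = -74*(144 + 48) = -74*192 = -14208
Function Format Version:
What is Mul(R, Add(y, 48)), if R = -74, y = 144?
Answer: -14208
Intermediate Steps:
Mul(R, Add(y, 48)) = Mul(-74, Add(144, 48)) = Mul(-74, 192) = -14208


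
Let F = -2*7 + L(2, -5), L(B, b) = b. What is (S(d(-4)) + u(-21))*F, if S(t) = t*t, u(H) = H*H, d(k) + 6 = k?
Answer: -10279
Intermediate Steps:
d(k) = -6 + k
u(H) = H**2
F = -19 (F = -2*7 - 5 = -14 - 5 = -19)
S(t) = t**2
(S(d(-4)) + u(-21))*F = ((-6 - 4)**2 + (-21)**2)*(-19) = ((-10)**2 + 441)*(-19) = (100 + 441)*(-19) = 541*(-19) = -10279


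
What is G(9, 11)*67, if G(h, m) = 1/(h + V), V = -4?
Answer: 67/5 ≈ 13.400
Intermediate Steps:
G(h, m) = 1/(-4 + h) (G(h, m) = 1/(h - 4) = 1/(-4 + h))
G(9, 11)*67 = 67/(-4 + 9) = 67/5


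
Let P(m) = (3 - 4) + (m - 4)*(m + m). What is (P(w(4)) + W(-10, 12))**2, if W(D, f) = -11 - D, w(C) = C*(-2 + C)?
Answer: 3844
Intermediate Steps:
P(m) = -1 + 2*m*(-4 + m) (P(m) = -1 + (-4 + m)*(2*m) = -1 + 2*m*(-4 + m))
(P(w(4)) + W(-10, 12))**2 = ((-1 - 32*(-2 + 4) + 2*(4*(-2 + 4))**2) + (-11 - 1*(-10)))**2 = ((-1 - 32*2 + 2*(4*2)**2) + (-11 + 10))**2 = ((-1 - 8*8 + 2*8**2) - 1)**2 = ((-1 - 64 + 2*64) - 1)**2 = ((-1 - 64 + 128) - 1)**2 = (63 - 1)**2 = 62**2 = 3844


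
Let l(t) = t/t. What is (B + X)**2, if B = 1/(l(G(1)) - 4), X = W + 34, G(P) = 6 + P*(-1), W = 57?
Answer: 73984/9 ≈ 8220.4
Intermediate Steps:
G(P) = 6 - P
l(t) = 1
X = 91 (X = 57 + 34 = 91)
B = -1/3 (B = 1/(1 - 4) = 1/(-3) = -1/3 ≈ -0.33333)
(B + X)**2 = (-1/3 + 91)**2 = (272/3)**2 = 73984/9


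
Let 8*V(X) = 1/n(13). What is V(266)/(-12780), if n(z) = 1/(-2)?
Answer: 1/51120 ≈ 1.9562e-5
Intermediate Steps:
n(z) = -½
V(X) = -¼ (V(X) = 1/(8*(-½)) = (⅛)*(-2) = -¼)
V(266)/(-12780) = -¼/(-12780) = -¼*(-1/12780) = 1/51120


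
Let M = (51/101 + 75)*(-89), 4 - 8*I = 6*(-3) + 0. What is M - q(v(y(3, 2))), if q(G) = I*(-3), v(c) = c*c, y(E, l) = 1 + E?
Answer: -2711523/404 ≈ -6711.7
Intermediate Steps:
I = 11/4 (I = ½ - (6*(-3) + 0)/8 = ½ - (-18 + 0)/8 = ½ - ⅛*(-18) = ½ + 9/4 = 11/4 ≈ 2.7500)
v(c) = c²
q(G) = -33/4 (q(G) = (11/4)*(-3) = -33/4)
M = -678714/101 (M = (51*(1/101) + 75)*(-89) = (51/101 + 75)*(-89) = (7626/101)*(-89) = -678714/101 ≈ -6719.9)
M - q(v(y(3, 2))) = -678714/101 - 1*(-33/4) = -678714/101 + 33/4 = -2711523/404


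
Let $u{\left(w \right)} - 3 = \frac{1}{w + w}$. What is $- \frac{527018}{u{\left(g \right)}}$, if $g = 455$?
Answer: $- \frac{479586380}{2731} \approx -1.7561 \cdot 10^{5}$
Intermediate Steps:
$u{\left(w \right)} = 3 + \frac{1}{2 w}$ ($u{\left(w \right)} = 3 + \frac{1}{w + w} = 3 + \frac{1}{2 w}$)
$- \frac{527018}{u{\left(g \right)}} = - \frac{527018}{3 + \frac{1}{2 \cdot 455}} = - \frac{527018}{3 + \frac{1}{2} \cdot \frac{1}{455}} = - \frac{527018}{3 + \frac{1}{910}} = - \frac{527018}{\frac{2731}{910}} = \left(-527018\right) \frac{910}{2731} = - \frac{479586380}{2731}$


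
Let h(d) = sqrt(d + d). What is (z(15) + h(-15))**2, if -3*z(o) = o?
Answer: (5 - I*sqrt(30))**2 ≈ -5.0 - 54.772*I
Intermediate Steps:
z(o) = -o/3
h(d) = sqrt(2)*sqrt(d) (h(d) = sqrt(2*d) = sqrt(2)*sqrt(d))
(z(15) + h(-15))**2 = (-1/3*15 + sqrt(2)*sqrt(-15))**2 = (-5 + sqrt(2)*(I*sqrt(15)))**2 = (-5 + I*sqrt(30))**2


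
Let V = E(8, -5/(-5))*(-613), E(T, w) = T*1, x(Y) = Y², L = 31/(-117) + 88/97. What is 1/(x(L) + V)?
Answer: -128799801/631581094583 ≈ -0.00020393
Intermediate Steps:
L = 7289/11349 (L = 31*(-1/117) + 88*(1/97) = -31/117 + 88/97 = 7289/11349 ≈ 0.64226)
E(T, w) = T
V = -4904 (V = 8*(-613) = -4904)
1/(x(L) + V) = 1/((7289/11349)² - 4904) = 1/(53129521/128799801 - 4904) = 1/(-631581094583/128799801) = -128799801/631581094583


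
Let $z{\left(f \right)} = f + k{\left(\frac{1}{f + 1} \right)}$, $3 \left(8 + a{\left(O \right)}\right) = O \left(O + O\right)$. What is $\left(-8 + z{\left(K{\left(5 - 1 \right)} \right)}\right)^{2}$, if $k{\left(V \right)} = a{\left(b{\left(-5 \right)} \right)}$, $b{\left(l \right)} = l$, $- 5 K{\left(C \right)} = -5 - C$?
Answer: $\frac{1369}{225} \approx 6.0844$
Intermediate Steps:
$K{\left(C \right)} = 1 + \frac{C}{5}$ ($K{\left(C \right)} = - \frac{-5 - C}{5} = 1 + \frac{C}{5}$)
$a{\left(O \right)} = -8 + \frac{2 O^{2}}{3}$ ($a{\left(O \right)} = -8 + \frac{O \left(O + O\right)}{3} = -8 + \frac{O 2 O}{3} = -8 + \frac{2 O^{2}}{3}$)
$k{\left(V \right)} = \frac{26}{3}$ ($k{\left(V \right)} = -8 + \frac{2 \left(-5\right)^{2}}{3} = -8 + \frac{2}{3} \cdot 25 = -8 + \frac{50}{3} = \frac{26}{3}$)
$z{\left(f \right)} = \frac{26}{3} + f$ ($z{\left(f \right)} = f + \frac{26}{3} = \frac{26}{3} + f$)
$\left(-8 + z{\left(K{\left(5 - 1 \right)} \right)}\right)^{2} = \left(-8 + \left(\frac{26}{3} + \left(1 + \frac{5 - 1}{5}\right)\right)\right)^{2} = \left(-8 + \left(\frac{26}{3} + \left(1 + \frac{1}{5} \cdot 4\right)\right)\right)^{2} = \left(-8 + \left(\frac{26}{3} + \left(1 + \frac{4}{5}\right)\right)\right)^{2} = \left(-8 + \left(\frac{26}{3} + \frac{9}{5}\right)\right)^{2} = \left(-8 + \frac{157}{15}\right)^{2} = \left(\frac{37}{15}\right)^{2} = \frac{1369}{225}$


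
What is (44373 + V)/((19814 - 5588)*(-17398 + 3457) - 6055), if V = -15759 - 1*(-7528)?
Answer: -2126/11666513 ≈ -0.00018223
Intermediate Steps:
V = -8231 (V = -15759 + 7528 = -8231)
(44373 + V)/((19814 - 5588)*(-17398 + 3457) - 6055) = (44373 - 8231)/((19814 - 5588)*(-17398 + 3457) - 6055) = 36142/(14226*(-13941) - 6055) = 36142/(-198324666 - 6055) = 36142/(-198330721) = 36142*(-1/198330721) = -2126/11666513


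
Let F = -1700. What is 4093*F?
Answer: -6958100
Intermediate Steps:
4093*F = 4093*(-1700) = -6958100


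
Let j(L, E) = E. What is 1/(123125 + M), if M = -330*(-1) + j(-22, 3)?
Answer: 1/123458 ≈ 8.0999e-6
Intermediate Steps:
M = 333 (M = -330*(-1) + 3 = -30*(-11) + 3 = 330 + 3 = 333)
1/(123125 + M) = 1/(123125 + 333) = 1/123458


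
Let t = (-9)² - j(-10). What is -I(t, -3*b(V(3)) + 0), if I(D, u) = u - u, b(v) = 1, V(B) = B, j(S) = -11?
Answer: 0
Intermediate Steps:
t = 92 (t = (-9)² - 1*(-11) = 81 + 11 = 92)
I(D, u) = 0
-I(t, -3*b(V(3)) + 0) = -1*0 = 0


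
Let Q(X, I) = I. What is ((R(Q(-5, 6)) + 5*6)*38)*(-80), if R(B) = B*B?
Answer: -200640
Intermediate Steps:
R(B) = B²
((R(Q(-5, 6)) + 5*6)*38)*(-80) = ((6² + 5*6)*38)*(-80) = ((36 + 30)*38)*(-80) = (66*38)*(-80) = 2508*(-80) = -200640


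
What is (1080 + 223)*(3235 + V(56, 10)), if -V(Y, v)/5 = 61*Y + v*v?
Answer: -18691535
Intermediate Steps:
V(Y, v) = -305*Y - 5*v² (V(Y, v) = -5*(61*Y + v*v) = -5*(61*Y + v²) = -5*(v² + 61*Y) = -305*Y - 5*v²)
(1080 + 223)*(3235 + V(56, 10)) = (1080 + 223)*(3235 + (-305*56 - 5*10²)) = 1303*(3235 + (-17080 - 5*100)) = 1303*(3235 + (-17080 - 500)) = 1303*(3235 - 17580) = 1303*(-14345) = -18691535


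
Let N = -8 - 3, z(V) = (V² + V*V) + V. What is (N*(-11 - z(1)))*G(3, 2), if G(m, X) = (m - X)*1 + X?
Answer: 462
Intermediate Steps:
z(V) = V + 2*V² (z(V) = (V² + V²) + V = 2*V² + V = V + 2*V²)
G(m, X) = m (G(m, X) = (m - X) + X = m)
N = -11
(N*(-11 - z(1)))*G(3, 2) = -11*(-11 - (1 + 2*1))*3 = -11*(-11 - (1 + 2))*3 = -11*(-11 - 3)*3 = -11*(-14)*3 = 154*3 = 462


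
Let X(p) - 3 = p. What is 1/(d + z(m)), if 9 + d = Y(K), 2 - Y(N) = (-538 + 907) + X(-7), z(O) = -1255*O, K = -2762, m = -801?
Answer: 1/1004883 ≈ 9.9514e-7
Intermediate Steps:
X(p) = 3 + p
Y(N) = -363 (Y(N) = 2 - ((-538 + 907) + (3 - 7)) = 2 - (369 - 4) = 2 - 1*365 = 2 - 365 = -363)
d = -372 (d = -9 - 363 = -372)
1/(d + z(m)) = 1/(-372 - 1255*(-801)) = 1/(-372 + 1005255) = 1/1004883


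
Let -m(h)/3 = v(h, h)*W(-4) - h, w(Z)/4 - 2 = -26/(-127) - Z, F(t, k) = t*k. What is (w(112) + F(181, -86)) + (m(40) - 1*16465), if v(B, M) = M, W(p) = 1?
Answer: -4123713/127 ≈ -32470.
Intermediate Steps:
F(t, k) = k*t
w(Z) = 1120/127 - 4*Z (w(Z) = 8 + 4*(-26/(-127) - Z) = 8 + 4*(-26*(-1/127) - Z) = 8 + 4*(26/127 - Z) = 8 + (104/127 - 4*Z) = 1120/127 - 4*Z)
m(h) = 0 (m(h) = -3*(h*1 - h) = -3*(h - h) = -3*0 = 0)
(w(112) + F(181, -86)) + (m(40) - 1*16465) = ((1120/127 - 4*112) - 86*181) + (0 - 1*16465) = ((1120/127 - 448) - 15566) + (0 - 16465) = (-55776/127 - 15566) - 16465 = -2032658/127 - 16465 = -4123713/127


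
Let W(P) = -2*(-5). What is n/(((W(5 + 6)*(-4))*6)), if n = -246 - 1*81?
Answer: 109/80 ≈ 1.3625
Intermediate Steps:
n = -327 (n = -246 - 81 = -327)
W(P) = 10
n/(((W(5 + 6)*(-4))*6)) = -327/((10*(-4))*6) = -327/((-40*6)) = -327/(-240) = -327*(-1/240) = 109/80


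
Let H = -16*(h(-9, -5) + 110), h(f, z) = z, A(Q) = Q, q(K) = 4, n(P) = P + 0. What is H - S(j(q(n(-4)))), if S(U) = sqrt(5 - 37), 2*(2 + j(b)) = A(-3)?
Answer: -1680 - 4*I*sqrt(2) ≈ -1680.0 - 5.6569*I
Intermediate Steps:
n(P) = P
j(b) = -7/2 (j(b) = -2 + (1/2)*(-3) = -2 - 3/2 = -7/2)
S(U) = 4*I*sqrt(2) (S(U) = sqrt(-32) = 4*I*sqrt(2))
H = -1680 (H = -16*(-5 + 110) = -16*105 = -1680)
H - S(j(q(n(-4)))) = -1680 - 4*I*sqrt(2)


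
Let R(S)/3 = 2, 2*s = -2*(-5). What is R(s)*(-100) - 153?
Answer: -753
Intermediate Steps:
s = 5 (s = (-2*(-5))/2 = (1/2)*10 = 5)
R(S) = 6 (R(S) = 3*2 = 6)
R(s)*(-100) - 153 = 6*(-100) - 153 = -600 - 153 = -753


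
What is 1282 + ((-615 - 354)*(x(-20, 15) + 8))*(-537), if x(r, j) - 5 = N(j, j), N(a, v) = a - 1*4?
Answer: 12489754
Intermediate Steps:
N(a, v) = -4 + a (N(a, v) = a - 4 = -4 + a)
x(r, j) = 1 + j (x(r, j) = 5 + (-4 + j) = 1 + j)
1282 + ((-615 - 354)*(x(-20, 15) + 8))*(-537) = 1282 + ((-615 - 354)*((1 + 15) + 8))*(-537) = 1282 - 969*(16 + 8)*(-537) = 1282 - 969*24*(-537) = 1282 - 23256*(-537) = 1282 + 12488472 = 12489754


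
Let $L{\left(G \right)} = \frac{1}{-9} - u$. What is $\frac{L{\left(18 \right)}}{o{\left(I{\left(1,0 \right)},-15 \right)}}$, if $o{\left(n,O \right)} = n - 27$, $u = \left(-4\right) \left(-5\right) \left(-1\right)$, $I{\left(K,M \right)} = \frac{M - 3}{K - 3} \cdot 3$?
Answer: $- \frac{358}{405} \approx -0.88395$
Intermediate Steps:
$I{\left(K,M \right)} = \frac{3 \left(-3 + M\right)}{-3 + K}$ ($I{\left(K,M \right)} = \frac{-3 + M}{-3 + K} 3 = \frac{3 \left(-3 + M\right)}{-3 + K}$)
$u = -20$ ($u = 20 \left(-1\right) = -20$)
$L{\left(G \right)} = \frac{179}{9}$ ($L{\left(G \right)} = \frac{1}{-9} - -20 = - \frac{1}{9} + 20 = \frac{179}{9}$)
$o{\left(n,O \right)} = -27 + n$
$\frac{L{\left(18 \right)}}{o{\left(I{\left(1,0 \right)},-15 \right)}} = \frac{179}{9 \left(-27 + \frac{3 \left(-3 + 0\right)}{-3 + 1}\right)} = \frac{179}{9 \left(-27 + 3 \frac{1}{-2} \left(-3\right)\right)} = \frac{179}{9 \left(-27 + 3 \left(- \frac{1}{2}\right) \left(-3\right)\right)} = \frac{179}{9 \left(-27 + \frac{9}{2}\right)} = \frac{179}{9 \left(- \frac{45}{2}\right)} = \frac{179}{9} \left(- \frac{2}{45}\right) = - \frac{358}{405}$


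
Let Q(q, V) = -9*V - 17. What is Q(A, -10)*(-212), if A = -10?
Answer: -15476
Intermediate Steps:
Q(q, V) = -17 - 9*V
Q(A, -10)*(-212) = (-17 - 9*(-10))*(-212) = (-17 + 90)*(-212) = 73*(-212) = -15476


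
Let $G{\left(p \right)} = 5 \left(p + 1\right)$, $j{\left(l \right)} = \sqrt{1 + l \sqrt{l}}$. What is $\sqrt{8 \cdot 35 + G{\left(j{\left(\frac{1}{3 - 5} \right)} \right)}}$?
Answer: $\frac{\sqrt{1140 + 10 \sqrt{4 - i \sqrt{2}}}}{2} \approx 17.032 - 0.025564 i$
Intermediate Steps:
$j{\left(l \right)} = \sqrt{1 + l^{\frac{3}{2}}}$
$G{\left(p \right)} = 5 + 5 p$ ($G{\left(p \right)} = 5 \left(1 + p\right) = 5 + 5 p$)
$\sqrt{8 \cdot 35 + G{\left(j{\left(\frac{1}{3 - 5} \right)} \right)}} = \sqrt{8 \cdot 35 + \left(5 + 5 \sqrt{1 + \left(\frac{1}{3 - 5}\right)^{\frac{3}{2}}}\right)} = \sqrt{280 + \left(5 + 5 \sqrt{1 + \left(\frac{1}{-2}\right)^{\frac{3}{2}}}\right)} = \sqrt{280 + \left(5 + 5 \sqrt{1 + \left(- \frac{1}{2}\right)^{\frac{3}{2}}}\right)} = \sqrt{280 + \left(5 + 5 \sqrt{1 - \frac{i \sqrt{2}}{4}}\right)} = \sqrt{285 + 5 \sqrt{1 - \frac{i \sqrt{2}}{4}}}$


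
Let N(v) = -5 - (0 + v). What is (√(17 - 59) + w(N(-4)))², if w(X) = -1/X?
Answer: (1 + I*√42)² ≈ -41.0 + 12.961*I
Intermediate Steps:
N(v) = -5 - v
(√(17 - 59) + w(N(-4)))² = (√(17 - 59) - 1/(-5 - 1*(-4)))² = (√(-42) - 1/(-5 + 4))² = (I*√42 - 1/(-1))² = (I*√42 - 1*(-1))² = (I*√42 + 1)² = (1 + I*√42)²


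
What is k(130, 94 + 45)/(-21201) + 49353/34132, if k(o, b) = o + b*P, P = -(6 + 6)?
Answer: 1098827969/723632532 ≈ 1.5185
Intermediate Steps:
P = -12 (P = -1*12 = -12)
k(o, b) = o - 12*b (k(o, b) = o + b*(-12) = o - 12*b)
k(130, 94 + 45)/(-21201) + 49353/34132 = (130 - 12*(94 + 45))/(-21201) + 49353/34132 = (130 - 12*139)*(-1/21201) + 49353*(1/34132) = (130 - 1668)*(-1/21201) + 49353/34132 = -1538*(-1/21201) + 49353/34132 = 1538/21201 + 49353/34132 = 1098827969/723632532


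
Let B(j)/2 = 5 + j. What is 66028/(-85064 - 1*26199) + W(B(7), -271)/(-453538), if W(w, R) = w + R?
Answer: -29918725103/50461998494 ≈ -0.59290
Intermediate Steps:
B(j) = 10 + 2*j (B(j) = 2*(5 + j) = 10 + 2*j)
W(w, R) = R + w
66028/(-85064 - 1*26199) + W(B(7), -271)/(-453538) = 66028/(-85064 - 1*26199) + (-271 + (10 + 2*7))/(-453538) = 66028/(-85064 - 26199) + (-271 + (10 + 14))*(-1/453538) = 66028/(-111263) + (-271 + 24)*(-1/453538) = 66028*(-1/111263) - 247*(-1/453538) = -66028/111263 + 247/453538 = -29918725103/50461998494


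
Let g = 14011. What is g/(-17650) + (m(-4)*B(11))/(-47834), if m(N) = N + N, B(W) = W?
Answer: -334324487/422135050 ≈ -0.79198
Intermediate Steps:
m(N) = 2*N
g/(-17650) + (m(-4)*B(11))/(-47834) = 14011/(-17650) + ((2*(-4))*11)/(-47834) = 14011*(-1/17650) - 8*11*(-1/47834) = -14011/17650 - 88*(-1/47834) = -14011/17650 + 44/23917 = -334324487/422135050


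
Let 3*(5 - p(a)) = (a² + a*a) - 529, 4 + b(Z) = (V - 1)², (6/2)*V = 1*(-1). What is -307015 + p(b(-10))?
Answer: -74561381/243 ≈ -3.0684e+5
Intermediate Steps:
V = -⅓ (V = (1*(-1))/3 = (⅓)*(-1) = -⅓ ≈ -0.33333)
b(Z) = -20/9 (b(Z) = -4 + (-⅓ - 1)² = -4 + (-4/3)² = -4 + 16/9 = -20/9)
p(a) = 544/3 - 2*a²/3 (p(a) = 5 - ((a² + a*a) - 529)/3 = 5 - ((a² + a²) - 529)/3 = 5 - (2*a² - 529)/3 = 5 - (-529 + 2*a²)/3 = 5 + (529/3 - 2*a²/3) = 544/3 - 2*a²/3)
-307015 + p(b(-10)) = -307015 + (544/3 - 2*(-20/9)²/3) = -307015 + (544/3 - ⅔*400/81) = -307015 + (544/3 - 800/243) = -307015 + 43264/243 = -74561381/243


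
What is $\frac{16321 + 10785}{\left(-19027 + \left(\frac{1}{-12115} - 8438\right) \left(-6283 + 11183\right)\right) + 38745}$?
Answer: $- \frac{32838919}{50067033433} \approx -0.0006559$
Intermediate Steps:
$\frac{16321 + 10785}{\left(-19027 + \left(\frac{1}{-12115} - 8438\right) \left(-6283 + 11183\right)\right) + 38745} = \frac{27106}{\left(-19027 + \left(- \frac{1}{12115} - 8438\right) 4900\right) + 38745} = \frac{27106}{\left(-19027 - \frac{100181843580}{2423}\right) + 38745} = \frac{27106}{- \frac{100227946001}{2423} + 38745} = \frac{27106}{- \frac{100134066866}{2423}} = 27106 \left(- \frac{2423}{100134066866}\right) = - \frac{32838919}{50067033433}$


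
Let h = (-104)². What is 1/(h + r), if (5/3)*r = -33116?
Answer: -5/45268 ≈ -0.00011045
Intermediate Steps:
r = -99348/5 (r = (⅗)*(-33116) = -99348/5 ≈ -19870.)
h = 10816
1/(h + r) = 1/(10816 - 99348/5) = 1/(-45268/5) = -5/45268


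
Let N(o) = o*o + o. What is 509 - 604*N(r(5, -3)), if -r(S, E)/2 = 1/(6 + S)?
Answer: 72461/121 ≈ 598.85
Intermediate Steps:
r(S, E) = -2/(6 + S)
N(o) = o + o² (N(o) = o² + o = o + o²)
509 - 604*N(r(5, -3)) = 509 - 604*(-2/(6 + 5))*(1 - 2/(6 + 5)) = 509 - 604*(-2/11)*(1 - 2/11) = 509 - 604*(-2*1/11)*(1 - 2*1/11) = 509 - (-1208)*(1 - 2/11)/11 = 509 - (-1208)*9/(11*11) = 509 - 604*(-18/121) = 509 + 10872/121 = 72461/121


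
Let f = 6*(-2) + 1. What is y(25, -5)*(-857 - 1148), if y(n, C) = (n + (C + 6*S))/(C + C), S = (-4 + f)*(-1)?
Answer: 22055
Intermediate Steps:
f = -11 (f = -12 + 1 = -11)
S = 15 (S = (-4 - 11)*(-1) = -15*(-1) = 15)
y(n, C) = (90 + C + n)/(2*C) (y(n, C) = (n + (C + 6*15))/(C + C) = (n + (C + 90))/((2*C)) = (n + (90 + C))*(1/(2*C)) = (90 + C + n)*(1/(2*C)) = (90 + C + n)/(2*C))
y(25, -5)*(-857 - 1148) = ((½)*(90 - 5 + 25)/(-5))*(-857 - 1148) = ((½)*(-⅕)*110)*(-2005) = -11*(-2005) = 22055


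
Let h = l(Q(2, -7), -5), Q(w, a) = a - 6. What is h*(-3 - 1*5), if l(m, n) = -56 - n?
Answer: 408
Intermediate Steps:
Q(w, a) = -6 + a
h = -51 (h = -56 - 1*(-5) = -56 + 5 = -51)
h*(-3 - 1*5) = -51*(-3 - 1*5) = -51*(-3 - 5) = -51*(-8) = 408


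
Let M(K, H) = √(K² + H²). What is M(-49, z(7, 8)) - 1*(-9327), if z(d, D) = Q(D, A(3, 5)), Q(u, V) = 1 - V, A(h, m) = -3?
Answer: 9327 + √2417 ≈ 9376.2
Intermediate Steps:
z(d, D) = 4 (z(d, D) = 1 - 1*(-3) = 1 + 3 = 4)
M(K, H) = √(H² + K²)
M(-49, z(7, 8)) - 1*(-9327) = √(4² + (-49)²) - 1*(-9327) = √(16 + 2401) + 9327 = √2417 + 9327 = 9327 + √2417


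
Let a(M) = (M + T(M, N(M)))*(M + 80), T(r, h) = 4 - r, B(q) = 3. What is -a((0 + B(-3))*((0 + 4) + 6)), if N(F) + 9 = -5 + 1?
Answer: -440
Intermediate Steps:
N(F) = -13 (N(F) = -9 + (-5 + 1) = -9 - 4 = -13)
a(M) = 320 + 4*M (a(M) = (M + (4 - M))*(M + 80) = 4*(80 + M) = 320 + 4*M)
-a((0 + B(-3))*((0 + 4) + 6)) = -(320 + 4*((0 + 3)*((0 + 4) + 6))) = -(320 + 4*(3*(4 + 6))) = -(320 + 4*(3*10)) = -(320 + 4*30) = -(320 + 120) = -1*440 = -440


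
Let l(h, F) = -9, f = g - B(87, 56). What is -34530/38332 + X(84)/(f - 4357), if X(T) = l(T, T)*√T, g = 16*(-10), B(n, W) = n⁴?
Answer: -17265/19166 + 9*√21/28647139 ≈ -0.90081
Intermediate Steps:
g = -160
f = -57289921 (f = -160 - 1*87⁴ = -160 - 1*57289761 = -160 - 57289761 = -57289921)
X(T) = -9*√T
-34530/38332 + X(84)/(f - 4357) = -34530/38332 + (-18*√21)/(-57289921 - 4357) = -34530*1/38332 - 18*√21/(-57294278) = -17265/19166 - 18*√21*(-1/57294278) = -17265/19166 + 9*√21/28647139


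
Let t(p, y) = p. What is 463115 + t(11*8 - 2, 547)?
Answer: 463201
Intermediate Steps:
463115 + t(11*8 - 2, 547) = 463115 + (11*8 - 2) = 463115 + (88 - 2) = 463115 + 86 = 463201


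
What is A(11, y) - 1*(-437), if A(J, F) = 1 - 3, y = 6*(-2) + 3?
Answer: 435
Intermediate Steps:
y = -9 (y = -12 + 3 = -9)
A(J, F) = -2
A(11, y) - 1*(-437) = -2 - 1*(-437) = -2 + 437 = 435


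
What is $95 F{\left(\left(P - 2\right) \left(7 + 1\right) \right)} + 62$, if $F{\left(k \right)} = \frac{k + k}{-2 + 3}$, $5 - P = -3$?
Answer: $9182$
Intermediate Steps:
$P = 8$ ($P = 5 - -3 = 5 + 3 = 8$)
$F{\left(k \right)} = 2 k$ ($F{\left(k \right)} = \frac{2 k}{1} = 2 k 1 = 2 k$)
$95 F{\left(\left(P - 2\right) \left(7 + 1\right) \right)} + 62 = 95 \cdot 2 \left(8 - 2\right) \left(7 + 1\right) + 62 = 95 \cdot 2 \cdot 6 \cdot 8 + 62 = 95 \cdot 2 \cdot 48 + 62 = 95 \cdot 96 + 62 = 9120 + 62 = 9182$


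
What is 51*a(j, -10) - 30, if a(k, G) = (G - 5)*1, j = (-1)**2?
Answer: -795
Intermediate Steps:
j = 1
a(k, G) = -5 + G (a(k, G) = (-5 + G)*1 = -5 + G)
51*a(j, -10) - 30 = 51*(-5 - 10) - 30 = 51*(-15) - 30 = -765 - 30 = -795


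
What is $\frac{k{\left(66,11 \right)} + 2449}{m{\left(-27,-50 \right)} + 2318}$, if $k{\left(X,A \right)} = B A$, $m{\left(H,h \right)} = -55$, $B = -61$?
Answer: $\frac{1778}{2263} \approx 0.78568$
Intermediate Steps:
$k{\left(X,A \right)} = - 61 A$
$\frac{k{\left(66,11 \right)} + 2449}{m{\left(-27,-50 \right)} + 2318} = \frac{\left(-61\right) 11 + 2449}{-55 + 2318} = \frac{-671 + 2449}{2263} = 1778 \cdot \frac{1}{2263} = \frac{1778}{2263}$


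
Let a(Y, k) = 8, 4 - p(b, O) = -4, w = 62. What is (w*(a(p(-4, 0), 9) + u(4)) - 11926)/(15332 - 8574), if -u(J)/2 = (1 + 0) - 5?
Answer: -5467/3379 ≈ -1.6179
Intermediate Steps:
p(b, O) = 8 (p(b, O) = 4 - 1*(-4) = 4 + 4 = 8)
u(J) = 8 (u(J) = -2*((1 + 0) - 5) = -2*(1 - 5) = -2*(-4) = 8)
(w*(a(p(-4, 0), 9) + u(4)) - 11926)/(15332 - 8574) = (62*(8 + 8) - 11926)/(15332 - 8574) = (62*16 - 11926)/6758 = (992 - 11926)*(1/6758) = -10934*1/6758 = -5467/3379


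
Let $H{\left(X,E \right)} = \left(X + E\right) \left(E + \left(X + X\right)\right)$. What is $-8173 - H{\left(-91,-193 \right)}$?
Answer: $-114673$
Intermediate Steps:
$H{\left(X,E \right)} = \left(E + X\right) \left(E + 2 X\right)$
$-8173 - H{\left(-91,-193 \right)} = -8173 - \left(\left(-193\right)^{2} + 2 \left(-91\right)^{2} + 3 \left(-193\right) \left(-91\right)\right) = -8173 - \left(37249 + 2 \cdot 8281 + 52689\right) = -8173 - \left(37249 + 16562 + 52689\right) = -8173 - 106500 = -114673$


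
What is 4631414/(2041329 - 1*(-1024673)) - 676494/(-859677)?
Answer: 11090937821/4827420149 ≈ 2.2975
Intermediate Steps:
4631414/(2041329 - 1*(-1024673)) - 676494/(-859677) = 4631414/(2041329 + 1024673) - 676494*(-1/859677) = 4631414/3066002 + 2478/3149 = 4631414*(1/3066002) + 2478/3149 = 2315707/1533001 + 2478/3149 = 11090937821/4827420149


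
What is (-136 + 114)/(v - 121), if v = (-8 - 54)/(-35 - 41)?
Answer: 836/4567 ≈ 0.18305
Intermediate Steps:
v = 31/38 (v = -62/(-76) = -62*(-1/76) = 31/38 ≈ 0.81579)
(-136 + 114)/(v - 121) = (-136 + 114)/(31/38 - 121) = -22/(-4567/38) = -22*(-38/4567) = 836/4567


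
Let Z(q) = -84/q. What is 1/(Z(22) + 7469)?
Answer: 11/82117 ≈ 0.00013396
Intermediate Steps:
1/(Z(22) + 7469) = 1/(-84/22 + 7469) = 1/(-84*1/22 + 7469) = 1/(-42/11 + 7469) = 1/(82117/11) = 11/82117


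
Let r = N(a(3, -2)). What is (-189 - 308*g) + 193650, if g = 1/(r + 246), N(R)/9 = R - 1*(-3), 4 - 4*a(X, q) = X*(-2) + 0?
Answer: 114334835/591 ≈ 1.9346e+5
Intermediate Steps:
a(X, q) = 1 + X/2 (a(X, q) = 1 - (X*(-2) + 0)/4 = 1 - (-2*X + 0)/4 = 1 - (-1)*X/2 = 1 + X/2)
N(R) = 27 + 9*R (N(R) = 9*(R - 1*(-3)) = 9*(R + 3) = 9*(3 + R) = 27 + 9*R)
r = 99/2 (r = 27 + 9*(1 + (½)*3) = 27 + 9*(1 + 3/2) = 27 + 9*(5/2) = 27 + 45/2 = 99/2 ≈ 49.500)
g = 2/591 (g = 1/(99/2 + 246) = 1/(591/2) = 2/591 ≈ 0.0033841)
(-189 - 308*g) + 193650 = (-189 - 308*2/591) + 193650 = (-189 - 616/591) + 193650 = -112315/591 + 193650 = 114334835/591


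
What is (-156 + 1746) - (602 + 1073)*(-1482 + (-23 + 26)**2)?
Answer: 2468865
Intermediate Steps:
(-156 + 1746) - (602 + 1073)*(-1482 + (-23 + 26)**2) = 1590 - 1675*(-1482 + 3**2) = 1590 - 1675*(-1482 + 9) = 1590 - 1675*(-1473) = 1590 - 1*(-2467275) = 1590 + 2467275 = 2468865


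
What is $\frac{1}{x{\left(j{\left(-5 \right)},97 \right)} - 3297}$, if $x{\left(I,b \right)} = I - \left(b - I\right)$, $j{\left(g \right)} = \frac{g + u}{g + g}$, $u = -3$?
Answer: $- \frac{5}{16962} \approx -0.00029478$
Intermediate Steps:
$j{\left(g \right)} = \frac{-3 + g}{2 g}$ ($j{\left(g \right)} = \frac{g - 3}{g + g} = \frac{-3 + g}{2 g}$)
$x{\left(I,b \right)} = - b + 2 I$ ($x{\left(I,b \right)} = I + \left(I - b\right) = - b + 2 I$)
$\frac{1}{x{\left(j{\left(-5 \right)},97 \right)} - 3297} = \frac{1}{\left(\left(-1\right) 97 + 2 \frac{-3 - 5}{2 \left(-5\right)}\right) - 3297} = \frac{1}{\left(-97 + 2 \cdot \frac{1}{2} \left(- \frac{1}{5}\right) \left(-8\right)\right) - 3297} = \frac{1}{\left(-97 + 2 \cdot \frac{4}{5}\right) - 3297} = \frac{1}{\left(-97 + \frac{8}{5}\right) - 3297} = \frac{1}{- \frac{477}{5} - 3297} = \frac{1}{- \frac{16962}{5}} = - \frac{5}{16962}$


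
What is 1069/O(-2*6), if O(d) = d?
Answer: -1069/12 ≈ -89.083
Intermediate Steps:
1069/O(-2*6) = 1069/(-2*6) = 1069/(-12) = -1/12*1069 = -1069/12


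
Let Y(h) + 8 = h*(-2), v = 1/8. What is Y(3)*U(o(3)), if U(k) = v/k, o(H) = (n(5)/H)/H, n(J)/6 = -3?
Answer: 7/8 ≈ 0.87500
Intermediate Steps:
n(J) = -18 (n(J) = 6*(-3) = -18)
v = 1/8 ≈ 0.12500
o(H) = -18/H**2 (o(H) = (-18/H)/H = -18/H**2)
U(k) = 1/(8*k)
Y(h) = -8 - 2*h (Y(h) = -8 + h*(-2) = -8 - 2*h)
Y(3)*U(o(3)) = (-8 - 2*3)*(1/(8*((-18/3**2)))) = (-8 - 6)*(1/(8*((-18*1/9)))) = -7/(4*(-2)) = -7*(-1)/(4*2) = -14*(-1/16) = 7/8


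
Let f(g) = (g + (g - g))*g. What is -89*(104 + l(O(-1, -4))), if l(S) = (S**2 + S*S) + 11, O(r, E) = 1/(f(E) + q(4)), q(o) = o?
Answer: -2047089/200 ≈ -10235.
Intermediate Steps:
f(g) = g**2 (f(g) = (g + 0)*g = g*g = g**2)
O(r, E) = 1/(4 + E**2) (O(r, E) = 1/(E**2 + 4) = 1/(4 + E**2))
l(S) = 11 + 2*S**2 (l(S) = (S**2 + S**2) + 11 = 2*S**2 + 11 = 11 + 2*S**2)
-89*(104 + l(O(-1, -4))) = -89*(104 + (11 + 2*(1/(4 + (-4)**2))**2)) = -89*(104 + (11 + 2*(1/(4 + 16))**2)) = -89*(104 + (11 + 2*(1/20)**2)) = -89*(104 + (11 + 2*(1/400))) = -89*(104 + (11 + 1/200)) = -89*(104 + 2201/200) = -89*23001/200 = -2047089/200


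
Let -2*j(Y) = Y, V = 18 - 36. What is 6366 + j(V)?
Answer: 6375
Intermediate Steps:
V = -18
j(Y) = -Y/2
6366 + j(V) = 6366 - ½*(-18) = 6366 + 9 = 6375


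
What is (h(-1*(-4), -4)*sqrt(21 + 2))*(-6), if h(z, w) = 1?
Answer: -6*sqrt(23) ≈ -28.775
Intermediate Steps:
(h(-1*(-4), -4)*sqrt(21 + 2))*(-6) = (1*sqrt(21 + 2))*(-6) = (1*sqrt(23))*(-6) = sqrt(23)*(-6) = -6*sqrt(23)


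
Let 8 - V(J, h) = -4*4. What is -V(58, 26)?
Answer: -24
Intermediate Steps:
V(J, h) = 24 (V(J, h) = 8 - (-4)*4 = 8 - 1*(-16) = 8 + 16 = 24)
-V(58, 26) = -1*24 = -24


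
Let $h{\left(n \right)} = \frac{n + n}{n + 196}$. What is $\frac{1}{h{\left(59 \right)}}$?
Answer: $\frac{255}{118} \approx 2.161$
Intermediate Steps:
$h{\left(n \right)} = \frac{2 n}{196 + n}$
$\frac{1}{h{\left(59 \right)}} = \frac{1}{2 \cdot 59 \frac{1}{196 + 59}} = \frac{1}{2 \cdot 59 \cdot \frac{1}{255}} = \frac{1}{\frac{118}{255}} = \frac{255}{118}$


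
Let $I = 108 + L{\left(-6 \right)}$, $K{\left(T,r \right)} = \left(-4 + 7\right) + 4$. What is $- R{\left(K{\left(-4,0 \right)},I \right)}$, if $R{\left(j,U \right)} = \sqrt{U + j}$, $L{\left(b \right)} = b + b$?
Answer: $- \sqrt{103} \approx -10.149$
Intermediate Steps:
$L{\left(b \right)} = 2 b$
$K{\left(T,r \right)} = 7$ ($K{\left(T,r \right)} = 3 + 4 = 7$)
$I = 96$ ($I = 108 + 2 \left(-6\right) = 108 - 12 = 96$)
$- R{\left(K{\left(-4,0 \right)},I \right)} = - \sqrt{96 + 7} = - \sqrt{103}$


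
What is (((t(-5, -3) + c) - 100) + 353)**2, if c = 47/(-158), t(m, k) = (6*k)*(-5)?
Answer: 2931897609/24964 ≈ 1.1745e+5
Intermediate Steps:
t(m, k) = -30*k
c = -47/158 (c = 47*(-1/158) = -47/158 ≈ -0.29747)
(((t(-5, -3) + c) - 100) + 353)**2 = (((-30*(-3) - 47/158) - 100) + 353)**2 = (((90 - 47/158) - 100) + 353)**2 = ((14173/158 - 100) + 353)**2 = (-1627/158 + 353)**2 = (54147/158)**2 = 2931897609/24964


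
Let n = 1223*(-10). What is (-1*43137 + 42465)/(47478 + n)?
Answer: -42/2203 ≈ -0.019065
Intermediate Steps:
n = -12230
(-1*43137 + 42465)/(47478 + n) = (-1*43137 + 42465)/(47478 - 12230) = (-43137 + 42465)/35248 = -672*1/35248 = -42/2203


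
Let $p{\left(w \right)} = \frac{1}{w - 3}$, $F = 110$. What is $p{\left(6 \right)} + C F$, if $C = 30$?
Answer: $\frac{9901}{3} \approx 3300.3$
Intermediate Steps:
$p{\left(w \right)} = \frac{1}{-3 + w}$
$p{\left(6 \right)} + C F = \frac{1}{-3 + 6} + 30 \cdot 110 = \frac{1}{3} + 3300 = \frac{9901}{3}$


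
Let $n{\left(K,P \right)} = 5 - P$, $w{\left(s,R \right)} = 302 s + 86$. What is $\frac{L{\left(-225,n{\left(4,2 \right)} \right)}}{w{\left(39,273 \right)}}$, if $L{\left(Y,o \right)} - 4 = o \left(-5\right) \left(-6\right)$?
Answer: $\frac{47}{5932} \approx 0.0079231$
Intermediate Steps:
$w{\left(s,R \right)} = 86 + 302 s$
$L{\left(Y,o \right)} = 4 + 30 o$ ($L{\left(Y,o \right)} = 4 + o \left(-5\right) \left(-6\right) = 4 + - 5 o \left(-6\right) = 4 + 30 o$)
$\frac{L{\left(-225,n{\left(4,2 \right)} \right)}}{w{\left(39,273 \right)}} = \frac{4 + 30 \left(5 - 2\right)}{86 + 302 \cdot 39} = \frac{4 + 30 \left(5 - 2\right)}{86 + 11778} = \frac{4 + 30 \cdot 3}{11864} = \left(4 + 90\right) \frac{1}{11864} = 94 \cdot \frac{1}{11864} = \frac{47}{5932}$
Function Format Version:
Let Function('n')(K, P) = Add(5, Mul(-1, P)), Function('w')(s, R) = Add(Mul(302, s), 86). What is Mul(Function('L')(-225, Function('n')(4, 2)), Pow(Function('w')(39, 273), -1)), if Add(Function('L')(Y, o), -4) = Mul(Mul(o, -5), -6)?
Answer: Rational(47, 5932) ≈ 0.0079231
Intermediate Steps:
Function('w')(s, R) = Add(86, Mul(302, s))
Function('L')(Y, o) = Add(4, Mul(30, o)) (Function('L')(Y, o) = Add(4, Mul(Mul(o, -5), -6)) = Add(4, Mul(Mul(-5, o), -6)) = Add(4, Mul(30, o)))
Mul(Function('L')(-225, Function('n')(4, 2)), Pow(Function('w')(39, 273), -1)) = Mul(Add(4, Mul(30, Add(5, Mul(-1, 2)))), Pow(Add(86, Mul(302, 39)), -1)) = Mul(Add(4, Mul(30, Add(5, -2))), Pow(Add(86, 11778), -1)) = Mul(Add(4, Mul(30, 3)), Pow(11864, -1)) = Mul(Add(4, 90), Rational(1, 11864)) = Mul(94, Rational(1, 11864)) = Rational(47, 5932)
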